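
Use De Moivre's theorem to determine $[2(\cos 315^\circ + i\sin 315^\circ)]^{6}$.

By De Moivre: z^n = r^n(cos(nθ) + i sin(nθ))
= 2^6(cos(6*315°) + i sin(6*315°))
= 64(cos 90° + i sin 90°)
= 64i


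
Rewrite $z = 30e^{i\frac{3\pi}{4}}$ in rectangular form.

a = r cos θ = 30 * -sqrt(2)/2 = -15*sqrt(2)
b = r sin θ = 30 * sqrt(2)/2 = 15*sqrt(2)
z = -15*sqrt(2) + 15*sqrt(2)i


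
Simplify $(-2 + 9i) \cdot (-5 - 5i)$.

(a1*a2 - b1*b2) + (a1*b2 + b1*a2)i
= (10 - (-45)) + (10 + (-45))i
= 55 - 35i


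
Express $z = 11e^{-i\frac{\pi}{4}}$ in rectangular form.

a = r cos θ = 11 * sqrt(2)/2 = 11*sqrt(2)/2
b = r sin θ = 11 * -sqrt(2)/2 = -11*sqrt(2)/2
z = 11*sqrt(2)/2 - (11*sqrt(2)/2)i


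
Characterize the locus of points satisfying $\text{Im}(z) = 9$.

Im(z) = y where z = x + yi; the equation y = 9 is satisfied by all points with that y-coordinate
Locus: Horizontal line y = 9


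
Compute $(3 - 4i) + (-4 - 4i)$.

(3 + (-4)) + (-4 + (-4))i = -1 - 8i


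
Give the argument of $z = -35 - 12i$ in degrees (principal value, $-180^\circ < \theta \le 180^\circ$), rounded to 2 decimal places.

θ = arctan(b/a) = arctan(-12/-35) (quadrant-adjusted) = -161.08°


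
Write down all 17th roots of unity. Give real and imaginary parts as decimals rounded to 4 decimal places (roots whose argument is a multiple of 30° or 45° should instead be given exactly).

ω_k = e^(2πik/17) = cos(2πk/17) + i sin(2πk/17) for k = 0, 1, ..., 16
Roots: 1, 0.9325 + 0.3612i, 0.7390 + 0.6737i, 0.4457 + 0.8952i, 0.0923 + 0.9957i, -0.2737 + 0.9618i, -0.6026 + 0.7980i, -0.8502 + 0.5264i, -0.9830 + 0.1837i, -0.9830 - 0.1837i, -0.8502 - 0.5264i, -0.6026 - 0.7980i, -0.2737 - 0.9618i, 0.0923 - 0.9957i, 0.4457 - 0.8952i, 0.7390 - 0.6737i, 0.9325 - 0.3612i


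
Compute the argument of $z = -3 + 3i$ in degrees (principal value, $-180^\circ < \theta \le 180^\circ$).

θ = arctan(b/a) = arctan(3/-3) (quadrant-adjusted) = 135°


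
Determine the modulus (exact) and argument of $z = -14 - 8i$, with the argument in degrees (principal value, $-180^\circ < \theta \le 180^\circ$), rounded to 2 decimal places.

|z| = sqrt((-14)^2 + (-8)^2) = sqrt(260)
arg(z) = arctan(b/a) = arctan(-8/-14) (quadrant-adjusted) = -150.26°


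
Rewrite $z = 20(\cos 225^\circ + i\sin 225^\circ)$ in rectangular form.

a = r cos θ = 20 * -sqrt(2)/2 = -10*sqrt(2)
b = r sin θ = 20 * -sqrt(2)/2 = -10*sqrt(2)
z = -10*sqrt(2) - 10*sqrt(2)i


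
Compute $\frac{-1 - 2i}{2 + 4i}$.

Multiply numerator and denominator by conjugate (2 - 4i):
= (-1 - 2i)(2 - 4i) / (2^2 + 4^2)
= (-10) / 20
Divide through by 10: (-1) / 2
= -1/2


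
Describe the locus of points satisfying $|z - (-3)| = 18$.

|z - z0| = r describes a circle centered at z0 with radius r
Here z0 = -3 and r = 18
Locus: Circle centered at (-3, 0) with radius 18


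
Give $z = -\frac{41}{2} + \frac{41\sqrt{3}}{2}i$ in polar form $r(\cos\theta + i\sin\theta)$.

r = |z| = sqrt(a^2 + b^2) = sqrt((-41/2)^2 + (41*sqrt(3)/2)^2) = sqrt(1681/4 + 5043/4) = sqrt(1681) = 41
θ = arctan(b/a) = arctan(35.507/-20.5) (quadrant-adjusted) = 120°
z = 41(cos 120° + i sin 120°)


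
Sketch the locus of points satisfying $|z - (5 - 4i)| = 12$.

|z - z0| = r describes a circle centered at z0 with radius r
Here z0 = 5 - 4i and r = 12
Locus: Circle centered at (5, -4) with radius 12


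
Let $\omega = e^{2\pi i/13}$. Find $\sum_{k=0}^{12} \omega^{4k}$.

Let ζ = ω^4 = e^(2πi·4/13). Since 13 ∤ 4, ζ ≠ 1.
Sum = Σ_{k=0}^{12} ζ^k = (ζ^13 - 1)/(ζ - 1) = (ω^{4·13} - 1)/(ζ - 1) = (1 - 1)/(ζ - 1) = 0


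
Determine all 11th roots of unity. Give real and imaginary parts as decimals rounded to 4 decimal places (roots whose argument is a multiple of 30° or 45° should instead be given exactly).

ω_k = e^(2πik/11) = cos(2πk/11) + i sin(2πk/11) for k = 0, 1, ..., 10
Roots: 1, 0.8413 + 0.5406i, 0.4154 + 0.9096i, -0.1423 + 0.9898i, -0.6549 + 0.7557i, -0.9595 + 0.2817i, -0.9595 - 0.2817i, -0.6549 - 0.7557i, -0.1423 - 0.9898i, 0.4154 - 0.9096i, 0.8413 - 0.5406i


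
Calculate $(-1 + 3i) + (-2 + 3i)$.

(-1 + (-2)) + (3 + 3)i = -3 + 6i


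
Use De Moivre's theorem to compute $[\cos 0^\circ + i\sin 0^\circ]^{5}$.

By De Moivre: z^n = r^n(cos(nθ) + i sin(nθ))
= 1^5(cos(5*0°) + i sin(5*0°))
= 1(cos 0° + i sin 0°)
= 1


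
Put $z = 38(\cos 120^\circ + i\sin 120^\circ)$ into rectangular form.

a = r cos θ = 38 * -1/2 = -19
b = r sin θ = 38 * sqrt(3)/2 = 19*sqrt(3)
z = -19 + 19*sqrt(3)i


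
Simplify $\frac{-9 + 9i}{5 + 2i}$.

Multiply numerator and denominator by conjugate (5 - 2i):
= (-9 + 9i)(5 - 2i) / (5^2 + 2^2)
= (-27 + 63i) / 29
= -27/29 + (63/29)i


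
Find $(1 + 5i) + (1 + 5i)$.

(1 + 1) + (5 + 5)i = 2 + 10i


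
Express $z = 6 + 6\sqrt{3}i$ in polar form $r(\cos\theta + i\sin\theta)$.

r = |z| = sqrt(a^2 + b^2) = sqrt((6)^2 + (6*sqrt(3))^2) = sqrt(36 + 108) = sqrt(144) = 12
θ = arctan(b/a) = arctan(10.3923/6) (quadrant-adjusted) = 60°
z = 12(cos 60° + i sin 60°)


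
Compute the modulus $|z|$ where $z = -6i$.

|z| = sqrt(a^2 + b^2) = sqrt(0^2 + (-6)^2) = sqrt(36) = 6


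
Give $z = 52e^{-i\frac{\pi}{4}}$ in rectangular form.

a = r cos θ = 52 * sqrt(2)/2 = 26*sqrt(2)
b = r sin θ = 52 * -sqrt(2)/2 = -26*sqrt(2)
z = 26*sqrt(2) - 26*sqrt(2)i


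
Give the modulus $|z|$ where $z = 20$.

|z| = sqrt(a^2 + b^2) = sqrt(20^2 + 0^2) = sqrt(400) = 20


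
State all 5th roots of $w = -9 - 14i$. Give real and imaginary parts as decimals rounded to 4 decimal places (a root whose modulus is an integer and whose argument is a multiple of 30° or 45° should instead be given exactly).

|w| = sqrt(277) ≈ 16.643317, arg(w) ≈ 237.264774°
Root modulus = sqrt(277)^(1/5) ≈ 1.754882
Root arguments: θ_k = (arg(w) + 360°k)/5 for k = 0, 1, ..., 4
Compute each root as (root modulus)(cos θ_k + i sin θ_k) using full-precision intermediates, then round to 4 decimal places.
Roots: 1.1866 + 1.2929i, -0.8629 + 1.5281i, -1.7199 - 0.3485i, -0.2001 - 1.7434i, 1.5963 - 0.7290i


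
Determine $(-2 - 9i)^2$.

(a + bi)^2 = a^2 - b^2 + 2abi
= (-2)^2 - (-9)^2 + 2*(-2)*(-9)i
= -77 + 36i


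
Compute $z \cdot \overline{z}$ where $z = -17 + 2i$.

z * conjugate(z) = |z|^2 = a^2 + b^2
= (-17)^2 + 2^2 = 293


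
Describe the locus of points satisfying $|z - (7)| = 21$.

|z - z0| = r describes a circle centered at z0 with radius r
Here z0 = 7 and r = 21
Locus: Circle centered at (7, 0) with radius 21


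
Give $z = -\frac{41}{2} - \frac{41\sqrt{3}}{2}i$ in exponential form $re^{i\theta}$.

r = |z| = sqrt((-41/2)^2 + (-41*sqrt(3)/2)^2) = sqrt(1681/4 + 5043/4) = sqrt(1681) = 41
θ = arctan(b/a) = arctan(-35.507/-20.5) (quadrant-adjusted) = 240° = 4π/3
z = 41e^(i*4π/3)


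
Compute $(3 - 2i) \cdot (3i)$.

(a1*a2 - b1*b2) + (a1*b2 + b1*a2)i
= (0 - (-6)) + (9 + 0)i
= 6 + 9i


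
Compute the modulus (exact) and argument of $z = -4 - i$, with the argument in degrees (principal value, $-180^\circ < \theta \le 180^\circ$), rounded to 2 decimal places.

|z| = sqrt((-4)^2 + (-1)^2) = sqrt(17)
arg(z) = arctan(b/a) = arctan(-1/-4) (quadrant-adjusted) = -165.96°


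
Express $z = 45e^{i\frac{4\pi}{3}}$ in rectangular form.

a = r cos θ = 45 * -1/2 = -45/2
b = r sin θ = 45 * -sqrt(3)/2 = -45*sqrt(3)/2
z = -45/2 - (45*sqrt(3)/2)i


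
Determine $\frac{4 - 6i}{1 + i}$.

Multiply numerator and denominator by conjugate (1 - i):
= (4 - 6i)(1 - i) / (1^2 + 1^2)
= (-2 - 10i) / 2
= -1 - 5i


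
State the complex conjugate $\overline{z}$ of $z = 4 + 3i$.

If z = a + bi, then conjugate(z) = a - bi
conjugate(4 + 3i) = 4 - 3i


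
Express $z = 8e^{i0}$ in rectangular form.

a = r cos θ = 8 * 1 = 8
b = r sin θ = 8 * 0 = 0
z = 8


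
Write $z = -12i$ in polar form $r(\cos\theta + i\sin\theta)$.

r = |z| = sqrt(a^2 + b^2) = sqrt((0)^2 + (-12)^2) = sqrt(0 + 144) = sqrt(144) = 12
a = 0 and b < 0, so z lies on the negative imaginary axis: θ = 270°
z = 12(cos 270° + i sin 270°)


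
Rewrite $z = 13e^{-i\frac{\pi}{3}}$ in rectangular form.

a = r cos θ = 13 * 1/2 = 13/2
b = r sin θ = 13 * -sqrt(3)/2 = -13*sqrt(3)/2
z = 13/2 - (13*sqrt(3)/2)i


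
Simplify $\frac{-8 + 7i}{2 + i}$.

Multiply numerator and denominator by conjugate (2 - i):
= (-8 + 7i)(2 - i) / (2^2 + 1^2)
= (-9 + 22i) / 5
= -9/5 + (22/5)i


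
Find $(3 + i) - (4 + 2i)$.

(3 - 4) + (1 - 2)i = -1 - i


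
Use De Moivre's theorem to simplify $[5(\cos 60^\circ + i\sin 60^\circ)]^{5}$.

By De Moivre: z^n = r^n(cos(nθ) + i sin(nθ))
= 5^5(cos(5*60°) + i sin(5*60°))
= 3125(cos 300° + i sin 300°)
= 3125/2 - (3125*sqrt(3)/2)i


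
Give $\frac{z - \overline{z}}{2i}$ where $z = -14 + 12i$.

z - conjugate(z) = 2bi
(z - conjugate(z))/(2i) = 2bi/(2i) = b = 12


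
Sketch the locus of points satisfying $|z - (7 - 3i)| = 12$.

|z - z0| = r describes a circle centered at z0 with radius r
Here z0 = 7 - 3i and r = 12
Locus: Circle centered at (7, -3) with radius 12


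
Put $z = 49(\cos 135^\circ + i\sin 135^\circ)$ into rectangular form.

a = r cos θ = 49 * -sqrt(2)/2 = -49*sqrt(2)/2
b = r sin θ = 49 * sqrt(2)/2 = 49*sqrt(2)/2
z = -49*sqrt(2)/2 + (49*sqrt(2)/2)i


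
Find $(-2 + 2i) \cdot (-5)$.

(a1*a2 - b1*b2) + (a1*b2 + b1*a2)i
= (10 - 0) + (0 + (-10))i
= 10 - 10i


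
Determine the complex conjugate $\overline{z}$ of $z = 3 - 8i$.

If z = a + bi, then conjugate(z) = a - bi
conjugate(3 - 8i) = 3 + 8i


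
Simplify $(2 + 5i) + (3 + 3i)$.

(2 + 3) + (5 + 3)i = 5 + 8i


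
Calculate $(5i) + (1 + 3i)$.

(0 + 1) + (5 + 3)i = 1 + 8i


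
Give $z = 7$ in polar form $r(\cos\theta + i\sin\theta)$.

r = |z| = sqrt(a^2 + b^2) = sqrt((7)^2 + (0)^2) = sqrt(49 + 0) = sqrt(49) = 7
b = 0 and a > 0, so z lies on the positive real axis: θ = 0°
z = 7(cos 0° + i sin 0°)


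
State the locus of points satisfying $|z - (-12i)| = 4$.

|z - z0| = r describes a circle centered at z0 with radius r
Here z0 = -12i and r = 4
Locus: Circle centered at (0, -12) with radius 4


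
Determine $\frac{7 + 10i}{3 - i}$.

Multiply numerator and denominator by conjugate (3 + i):
= (7 + 10i)(3 + i) / (3^2 + (-1)^2)
= (11 + 37i) / 10
= 11/10 + (37/10)i


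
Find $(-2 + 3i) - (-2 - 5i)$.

(-2 - (-2)) + (3 - (-5))i = 8i


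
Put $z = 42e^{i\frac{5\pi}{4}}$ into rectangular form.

a = r cos θ = 42 * -sqrt(2)/2 = -21*sqrt(2)
b = r sin θ = 42 * -sqrt(2)/2 = -21*sqrt(2)
z = -21*sqrt(2) - 21*sqrt(2)i


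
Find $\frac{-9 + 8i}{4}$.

Divisor is real, so divide each part by 4:
= -9/4 + 2i


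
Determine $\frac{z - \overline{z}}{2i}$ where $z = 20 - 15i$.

z - conjugate(z) = 2bi
(z - conjugate(z))/(2i) = 2bi/(2i) = b = -15


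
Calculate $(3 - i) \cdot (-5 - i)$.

(a1*a2 - b1*b2) + (a1*b2 + b1*a2)i
= (-15 - 1) + (-3 + 5)i
= -16 + 2i


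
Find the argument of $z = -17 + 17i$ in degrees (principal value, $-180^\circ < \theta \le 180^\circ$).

θ = arctan(b/a) = arctan(17/-17) (quadrant-adjusted) = 135°


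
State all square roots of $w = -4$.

|w| = 4, arg(w) = 180°
Root modulus = 4^(1/2) = 2
Root arguments: θ_k = (180° + 360°k)/2 for k = 0, 1, ..., 1
Roots: 2i, -2i


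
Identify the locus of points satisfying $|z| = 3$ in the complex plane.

|z| = 3 means sqrt(x^2 + y^2) = 3
This is a circle of radius 3 centered at the origin


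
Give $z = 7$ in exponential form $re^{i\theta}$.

r = |z| = sqrt((7)^2 + (0)^2) = sqrt(49 + 0) = sqrt(49) = 7
b = 0 and a > 0, so z lies on the positive real axis: θ = 0
z = 7e^(i*0) = 7


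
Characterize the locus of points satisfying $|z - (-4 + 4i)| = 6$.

|z - z0| = r describes a circle centered at z0 with radius r
Here z0 = -4 + 4i and r = 6
Locus: Circle centered at (-4, 4) with radius 6


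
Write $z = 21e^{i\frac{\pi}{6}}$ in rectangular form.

a = r cos θ = 21 * sqrt(3)/2 = 21*sqrt(3)/2
b = r sin θ = 21 * 1/2 = 21/2
z = 21*sqrt(3)/2 + (21/2)i


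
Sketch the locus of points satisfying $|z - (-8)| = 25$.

|z - z0| = r describes a circle centered at z0 with radius r
Here z0 = -8 and r = 25
Locus: Circle centered at (-8, 0) with radius 25


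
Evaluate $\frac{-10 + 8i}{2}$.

Divisor is real, so divide each part by 2:
= -5 + 4i


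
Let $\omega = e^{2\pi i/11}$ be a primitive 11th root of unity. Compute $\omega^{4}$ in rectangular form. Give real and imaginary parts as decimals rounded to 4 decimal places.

ω^4 = e^(2πi·4/11) = e^(i·8π/11)
= cos(8π/11) + i sin(8π/11)
= -0.6549 + 0.7557i


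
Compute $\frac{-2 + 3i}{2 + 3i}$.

Multiply numerator and denominator by conjugate (2 - 3i):
= (-2 + 3i)(2 - 3i) / (2^2 + 3^2)
= (5 + 12i) / 13
= 5/13 + (12/13)i


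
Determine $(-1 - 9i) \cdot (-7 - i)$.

(a1*a2 - b1*b2) + (a1*b2 + b1*a2)i
= (7 - 9) + (1 + 63)i
= -2 + 64i


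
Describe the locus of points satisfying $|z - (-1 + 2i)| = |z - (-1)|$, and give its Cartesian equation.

|z - z1| = |z - z2| means z is equidistant from z1 and z2,
i.e. the perpendicular bisector of the segment from (-1, 2) to (-1, 0) (midpoint (-1, 1)).
With z = x + yi, square both sides:
(x - (-1))^2 + (y - 2)^2 = (x - (-1))^2 + (y - 0)^2
The x^2 and y^2 terms cancel: 0x + (-4)y = 1 - 5 = -4
Simplify: y = 1
Locus: Perpendicular bisector of the segment from (-1, 2) to (-1, 0): the line y = 1


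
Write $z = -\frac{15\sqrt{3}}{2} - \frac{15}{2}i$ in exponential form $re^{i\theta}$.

r = |z| = sqrt((-15*sqrt(3)/2)^2 + (-15/2)^2) = sqrt(675/4 + 225/4) = sqrt(225) = 15
θ = arctan(b/a) = arctan(-7.5/-12.9904) (quadrant-adjusted) = -150° = -5π/6
z = 15e^(-i*5π/6)


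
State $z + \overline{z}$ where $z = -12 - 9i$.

z + conjugate(z) = (a + bi) + (a - bi) = 2a
= 2 * (-12) = -24


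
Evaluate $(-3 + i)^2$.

(a + bi)^2 = a^2 - b^2 + 2abi
= (-3)^2 - 1^2 + 2*(-3)*1i
= 8 - 6i


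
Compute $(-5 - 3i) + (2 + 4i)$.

(-5 + 2) + (-3 + 4)i = -3 + i


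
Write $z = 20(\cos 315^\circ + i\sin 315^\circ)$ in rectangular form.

a = r cos θ = 20 * sqrt(2)/2 = 10*sqrt(2)
b = r sin θ = 20 * -sqrt(2)/2 = -10*sqrt(2)
z = 10*sqrt(2) - 10*sqrt(2)i


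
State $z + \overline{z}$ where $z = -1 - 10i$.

z + conjugate(z) = (a + bi) + (a - bi) = 2a
= 2 * (-1) = -2


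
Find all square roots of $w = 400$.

|w| = 400, arg(w) = 0°
Root modulus = 400^(1/2) = 20
Root arguments: θ_k = (0° + 360°k)/2 for k = 0, 1, ..., 1
Roots: 20, -20


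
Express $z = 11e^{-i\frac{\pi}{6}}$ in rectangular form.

a = r cos θ = 11 * sqrt(3)/2 = 11*sqrt(3)/2
b = r sin θ = 11 * -1/2 = -11/2
z = 11*sqrt(3)/2 - (11/2)i


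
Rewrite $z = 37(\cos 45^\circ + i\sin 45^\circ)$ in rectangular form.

a = r cos θ = 37 * sqrt(2)/2 = 37*sqrt(2)/2
b = r sin θ = 37 * sqrt(2)/2 = 37*sqrt(2)/2
z = 37*sqrt(2)/2 + (37*sqrt(2)/2)i


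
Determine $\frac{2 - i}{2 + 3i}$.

Multiply numerator and denominator by conjugate (2 - 3i):
= (2 - i)(2 - 3i) / (2^2 + 3^2)
= (1 - 8i) / 13
= 1/13 - (8/13)i


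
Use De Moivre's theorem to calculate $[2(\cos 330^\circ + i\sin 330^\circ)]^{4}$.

By De Moivre: z^n = r^n(cos(nθ) + i sin(nθ))
= 2^4(cos(4*330°) + i sin(4*330°))
= 16(cos 240° + i sin 240°)
= -8 - 8*sqrt(3)i


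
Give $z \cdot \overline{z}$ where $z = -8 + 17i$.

z * conjugate(z) = |z|^2 = a^2 + b^2
= (-8)^2 + 17^2 = 353


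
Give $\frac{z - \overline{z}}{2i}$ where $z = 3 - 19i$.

z - conjugate(z) = 2bi
(z - conjugate(z))/(2i) = 2bi/(2i) = b = -19


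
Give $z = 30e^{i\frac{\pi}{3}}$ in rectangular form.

a = r cos θ = 30 * 1/2 = 15
b = r sin θ = 30 * sqrt(3)/2 = 15*sqrt(3)
z = 15 + 15*sqrt(3)i


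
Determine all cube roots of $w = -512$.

|w| = 512, arg(w) = 180°
Root modulus = 512^(1/3) = 8
Root arguments: θ_k = (180° + 360°k)/3 for k = 0, 1, ..., 2
Roots: 4 + 4*sqrt(3)i, -8, 4 - 4*sqrt(3)i


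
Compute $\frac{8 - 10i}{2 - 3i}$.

Multiply numerator and denominator by conjugate (2 + 3i):
= (8 - 10i)(2 + 3i) / (2^2 + (-3)^2)
= (46 + 4i) / 13
= 46/13 + (4/13)i


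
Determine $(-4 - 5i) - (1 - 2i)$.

(-4 - 1) + (-5 - (-2))i = -5 - 3i


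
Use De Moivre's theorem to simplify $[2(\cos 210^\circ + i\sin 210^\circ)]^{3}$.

By De Moivre: z^n = r^n(cos(nθ) + i sin(nθ))
= 2^3(cos(3*210°) + i sin(3*210°))
= 8(cos 270° + i sin 270°)
= -8i


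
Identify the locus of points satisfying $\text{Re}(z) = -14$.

Re(z) = x where z = x + yi; the equation x = -14 is satisfied by all points with that x-coordinate
Locus: Vertical line x = -14


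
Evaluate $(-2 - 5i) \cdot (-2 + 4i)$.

(a1*a2 - b1*b2) + (a1*b2 + b1*a2)i
= (4 - (-20)) + (-8 + 10)i
= 24 + 2i


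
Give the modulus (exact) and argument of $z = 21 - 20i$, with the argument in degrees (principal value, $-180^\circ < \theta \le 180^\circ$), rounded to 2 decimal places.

|z| = sqrt(21^2 + (-20)^2) = 29
arg(z) = arctan(b/a) = arctan(-20/21) (quadrant-adjusted) = -43.60°


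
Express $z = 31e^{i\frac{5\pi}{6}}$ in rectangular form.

a = r cos θ = 31 * -sqrt(3)/2 = -31*sqrt(3)/2
b = r sin θ = 31 * 1/2 = 31/2
z = -31*sqrt(3)/2 + (31/2)i


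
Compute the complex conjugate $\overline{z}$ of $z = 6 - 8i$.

If z = a + bi, then conjugate(z) = a - bi
conjugate(6 - 8i) = 6 + 8i


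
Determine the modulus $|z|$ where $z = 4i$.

|z| = sqrt(a^2 + b^2) = sqrt(0^2 + 4^2) = sqrt(16) = 4


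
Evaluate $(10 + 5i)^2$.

(a + bi)^2 = a^2 - b^2 + 2abi
= 10^2 - 5^2 + 2*10*5i
= 75 + 100i


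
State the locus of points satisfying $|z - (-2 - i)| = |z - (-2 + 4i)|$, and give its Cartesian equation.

|z - z1| = |z - z2| means z is equidistant from z1 and z2,
i.e. the perpendicular bisector of the segment from (-2, -1) to (-2, 4) (midpoint (-2, 3/2)).
With z = x + yi, square both sides:
(x - (-2))^2 + (y - (-1))^2 = (x - (-2))^2 + (y - 4)^2
The x^2 and y^2 terms cancel: 0x + 10y = 20 - 5 = 15
Simplify: y = 3/2
Locus: Perpendicular bisector of the segment from (-2, -1) to (-2, 4): the line y = 3/2


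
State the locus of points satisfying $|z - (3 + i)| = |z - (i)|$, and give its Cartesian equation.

|z - z1| = |z - z2| means z is equidistant from z1 and z2,
i.e. the perpendicular bisector of the segment from (3, 1) to (0, 1) (midpoint (3/2, 1)).
With z = x + yi, square both sides:
(x - 3)^2 + (y - 1)^2 = (x - 0)^2 + (y - 1)^2
The x^2 and y^2 terms cancel: -6x + 0y = 1 - 10 = -9
Simplify: x = 3/2
Locus: Perpendicular bisector of the segment from (3, 1) to (0, 1): the line x = 3/2


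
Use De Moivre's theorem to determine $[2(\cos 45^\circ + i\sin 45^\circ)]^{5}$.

By De Moivre: z^n = r^n(cos(nθ) + i sin(nθ))
= 2^5(cos(5*45°) + i sin(5*45°))
= 32(cos 225° + i sin 225°)
= -16*sqrt(2) - 16*sqrt(2)i


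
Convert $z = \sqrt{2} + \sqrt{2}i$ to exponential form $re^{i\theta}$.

r = |z| = sqrt((sqrt(2))^2 + (sqrt(2))^2) = sqrt(2 + 2) = sqrt(4) = 2
θ = arctan(b/a) = arctan(1.4142/1.4142) (quadrant-adjusted) = 45° = π/4
z = 2e^(i*π/4)


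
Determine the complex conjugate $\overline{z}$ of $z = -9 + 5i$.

If z = a + bi, then conjugate(z) = a - bi
conjugate(-9 + 5i) = -9 - 5i


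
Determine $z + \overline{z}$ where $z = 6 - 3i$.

z + conjugate(z) = (a + bi) + (a - bi) = 2a
= 2 * 6 = 12


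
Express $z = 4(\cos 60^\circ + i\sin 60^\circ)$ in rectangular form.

a = r cos θ = 4 * 1/2 = 2
b = r sin θ = 4 * sqrt(3)/2 = 2*sqrt(3)
z = 2 + 2*sqrt(3)i


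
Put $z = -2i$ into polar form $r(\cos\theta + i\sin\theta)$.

r = |z| = sqrt(a^2 + b^2) = sqrt((0)^2 + (-2)^2) = sqrt(0 + 4) = sqrt(4) = 2
a = 0 and b < 0, so z lies on the negative imaginary axis: θ = 270°
z = 2(cos 270° + i sin 270°)


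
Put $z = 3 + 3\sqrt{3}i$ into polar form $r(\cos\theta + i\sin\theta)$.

r = |z| = sqrt(a^2 + b^2) = sqrt((3)^2 + (3*sqrt(3))^2) = sqrt(9 + 27) = sqrt(36) = 6
θ = arctan(b/a) = arctan(5.1962/3) (quadrant-adjusted) = 60°
z = 6(cos 60° + i sin 60°)


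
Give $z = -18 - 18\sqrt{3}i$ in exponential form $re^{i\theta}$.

r = |z| = sqrt((-18)^2 + (-18*sqrt(3))^2) = sqrt(324 + 972) = sqrt(1296) = 36
θ = arctan(b/a) = arctan(-31.1769/-18) (quadrant-adjusted) = 240° = 4π/3
z = 36e^(i*4π/3)


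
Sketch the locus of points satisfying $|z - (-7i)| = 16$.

|z - z0| = r describes a circle centered at z0 with radius r
Here z0 = -7i and r = 16
Locus: Circle centered at (0, -7) with radius 16


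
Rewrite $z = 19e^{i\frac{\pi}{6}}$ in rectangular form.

a = r cos θ = 19 * sqrt(3)/2 = 19*sqrt(3)/2
b = r sin θ = 19 * 1/2 = 19/2
z = 19*sqrt(3)/2 + (19/2)i


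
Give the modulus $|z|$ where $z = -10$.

|z| = sqrt(a^2 + b^2) = sqrt((-10)^2 + 0^2) = sqrt(100) = 10


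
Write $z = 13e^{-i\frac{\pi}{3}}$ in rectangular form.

a = r cos θ = 13 * 1/2 = 13/2
b = r sin θ = 13 * -sqrt(3)/2 = -13*sqrt(3)/2
z = 13/2 - (13*sqrt(3)/2)i


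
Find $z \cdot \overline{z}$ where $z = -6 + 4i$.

z * conjugate(z) = |z|^2 = a^2 + b^2
= (-6)^2 + 4^2 = 52


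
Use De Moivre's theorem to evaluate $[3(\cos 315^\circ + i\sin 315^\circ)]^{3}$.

By De Moivre: z^n = r^n(cos(nθ) + i sin(nθ))
= 3^3(cos(3*315°) + i sin(3*315°))
= 27(cos 225° + i sin 225°)
= -27*sqrt(2)/2 - (27*sqrt(2)/2)i


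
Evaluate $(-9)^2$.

(a + bi)^2 = a^2 - b^2 + 2abi
= (-9)^2 - 0^2 + 2*(-9)*0i
= 81


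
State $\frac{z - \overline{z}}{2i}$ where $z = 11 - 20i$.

z - conjugate(z) = 2bi
(z - conjugate(z))/(2i) = 2bi/(2i) = b = -20


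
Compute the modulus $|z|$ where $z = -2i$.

|z| = sqrt(a^2 + b^2) = sqrt(0^2 + (-2)^2) = sqrt(4) = 2


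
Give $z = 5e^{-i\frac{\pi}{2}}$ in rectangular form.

a = r cos θ = 5 * 0 = 0
b = r sin θ = 5 * -1 = -5
z = -5i


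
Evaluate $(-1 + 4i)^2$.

(a + bi)^2 = a^2 - b^2 + 2abi
= (-1)^2 - 4^2 + 2*(-1)*4i
= -15 - 8i


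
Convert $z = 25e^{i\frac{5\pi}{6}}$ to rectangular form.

a = r cos θ = 25 * -sqrt(3)/2 = -25*sqrt(3)/2
b = r sin θ = 25 * 1/2 = 25/2
z = -25*sqrt(3)/2 + (25/2)i


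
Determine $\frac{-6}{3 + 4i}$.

Multiply numerator and denominator by conjugate (3 - 4i):
= (-6)(3 - 4i) / (3^2 + 4^2)
= (-18 + 24i) / 25
= -18/25 + (24/25)i


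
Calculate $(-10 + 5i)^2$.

(a + bi)^2 = a^2 - b^2 + 2abi
= (-10)^2 - 5^2 + 2*(-10)*5i
= 75 - 100i


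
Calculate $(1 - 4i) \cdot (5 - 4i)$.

(a1*a2 - b1*b2) + (a1*b2 + b1*a2)i
= (5 - 16) + (-4 + (-20))i
= -11 - 24i


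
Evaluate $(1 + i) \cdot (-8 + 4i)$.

(a1*a2 - b1*b2) + (a1*b2 + b1*a2)i
= (-8 - 4) + (4 + (-8))i
= -12 - 4i


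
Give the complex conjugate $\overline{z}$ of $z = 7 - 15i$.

If z = a + bi, then conjugate(z) = a - bi
conjugate(7 - 15i) = 7 + 15i


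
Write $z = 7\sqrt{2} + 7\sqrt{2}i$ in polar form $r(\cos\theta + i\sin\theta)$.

r = |z| = sqrt(a^2 + b^2) = sqrt((7*sqrt(2))^2 + (7*sqrt(2))^2) = sqrt(98 + 98) = sqrt(196) = 14
θ = arctan(b/a) = arctan(9.8995/9.8995) (quadrant-adjusted) = 45°
z = 14(cos 45° + i sin 45°)


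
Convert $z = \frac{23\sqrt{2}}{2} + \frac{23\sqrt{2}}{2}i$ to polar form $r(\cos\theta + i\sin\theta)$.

r = |z| = sqrt(a^2 + b^2) = sqrt((23*sqrt(2)/2)^2 + (23*sqrt(2)/2)^2) = sqrt(529/2 + 529/2) = sqrt(529) = 23
θ = arctan(b/a) = arctan(16.2635/16.2635) (quadrant-adjusted) = 45°
z = 23(cos 45° + i sin 45°)


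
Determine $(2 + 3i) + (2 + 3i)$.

(2 + 2) + (3 + 3)i = 4 + 6i


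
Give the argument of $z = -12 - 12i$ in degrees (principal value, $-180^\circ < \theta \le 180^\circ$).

θ = arctan(b/a) = arctan(-12/-12) (quadrant-adjusted) = -135°


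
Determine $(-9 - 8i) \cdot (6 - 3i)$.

(a1*a2 - b1*b2) + (a1*b2 + b1*a2)i
= (-54 - 24) + (27 + (-48))i
= -78 - 21i


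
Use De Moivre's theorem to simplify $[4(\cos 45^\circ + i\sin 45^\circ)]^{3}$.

By De Moivre: z^n = r^n(cos(nθ) + i sin(nθ))
= 4^3(cos(3*45°) + i sin(3*45°))
= 64(cos 135° + i sin 135°)
= -32*sqrt(2) + 32*sqrt(2)i


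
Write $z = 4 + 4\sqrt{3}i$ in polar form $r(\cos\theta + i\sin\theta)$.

r = |z| = sqrt(a^2 + b^2) = sqrt((4)^2 + (4*sqrt(3))^2) = sqrt(16 + 48) = sqrt(64) = 8
θ = arctan(b/a) = arctan(6.9282/4) (quadrant-adjusted) = 60°
z = 8(cos 60° + i sin 60°)


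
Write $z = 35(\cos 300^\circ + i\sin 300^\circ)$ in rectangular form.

a = r cos θ = 35 * 1/2 = 35/2
b = r sin θ = 35 * -sqrt(3)/2 = -35*sqrt(3)/2
z = 35/2 - (35*sqrt(3)/2)i


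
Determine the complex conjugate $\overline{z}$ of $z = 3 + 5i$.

If z = a + bi, then conjugate(z) = a - bi
conjugate(3 + 5i) = 3 - 5i


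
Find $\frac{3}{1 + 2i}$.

Multiply numerator and denominator by conjugate (1 - 2i):
= (3)(1 - 2i) / (1^2 + 2^2)
= (3 - 6i) / 5
= 3/5 - (6/5)i


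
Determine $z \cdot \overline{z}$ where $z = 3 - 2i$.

z * conjugate(z) = |z|^2 = a^2 + b^2
= 3^2 + (-2)^2 = 13


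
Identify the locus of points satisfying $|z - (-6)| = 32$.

|z - z0| = r describes a circle centered at z0 with radius r
Here z0 = -6 and r = 32
Locus: Circle centered at (-6, 0) with radius 32


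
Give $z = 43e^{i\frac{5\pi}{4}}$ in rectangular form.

a = r cos θ = 43 * -sqrt(2)/2 = -43*sqrt(2)/2
b = r sin θ = 43 * -sqrt(2)/2 = -43*sqrt(2)/2
z = -43*sqrt(2)/2 - (43*sqrt(2)/2)i


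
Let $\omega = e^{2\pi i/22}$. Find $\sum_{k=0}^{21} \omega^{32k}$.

Let ζ = ω^32 = e^(2πi·32/22). Since 22 ∤ 32, ζ ≠ 1.
Sum = Σ_{k=0}^{21} ζ^k = (ζ^22 - 1)/(ζ - 1) = (ω^{32·22} - 1)/(ζ - 1) = (1 - 1)/(ζ - 1) = 0


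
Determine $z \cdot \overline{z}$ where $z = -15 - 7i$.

z * conjugate(z) = |z|^2 = a^2 + b^2
= (-15)^2 + (-7)^2 = 274


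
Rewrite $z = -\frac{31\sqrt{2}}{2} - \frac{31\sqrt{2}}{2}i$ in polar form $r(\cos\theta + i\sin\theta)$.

r = |z| = sqrt(a^2 + b^2) = sqrt((-31*sqrt(2)/2)^2 + (-31*sqrt(2)/2)^2) = sqrt(961/2 + 961/2) = sqrt(961) = 31
θ = arctan(b/a) = arctan(-21.9203/-21.9203) (quadrant-adjusted) = 225°
z = 31(cos 225° + i sin 225°)


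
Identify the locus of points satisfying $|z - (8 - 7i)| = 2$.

|z - z0| = r describes a circle centered at z0 with radius r
Here z0 = 8 - 7i and r = 2
Locus: Circle centered at (8, -7) with radius 2


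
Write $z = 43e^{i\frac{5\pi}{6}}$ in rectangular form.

a = r cos θ = 43 * -sqrt(3)/2 = -43*sqrt(3)/2
b = r sin θ = 43 * 1/2 = 43/2
z = -43*sqrt(3)/2 + (43/2)i


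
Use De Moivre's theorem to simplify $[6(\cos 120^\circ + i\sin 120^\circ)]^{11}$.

By De Moivre: z^n = r^n(cos(nθ) + i sin(nθ))
= 6^11(cos(11*120°) + i sin(11*120°))
= 362797056(cos 240° + i sin 240°)
= -181398528 - 181398528*sqrt(3)i


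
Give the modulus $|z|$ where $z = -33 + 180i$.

|z| = sqrt(a^2 + b^2) = sqrt((-33)^2 + 180^2) = sqrt(33489) = 183


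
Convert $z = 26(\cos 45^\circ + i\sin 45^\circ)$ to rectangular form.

a = r cos θ = 26 * sqrt(2)/2 = 13*sqrt(2)
b = r sin θ = 26 * sqrt(2)/2 = 13*sqrt(2)
z = 13*sqrt(2) + 13*sqrt(2)i


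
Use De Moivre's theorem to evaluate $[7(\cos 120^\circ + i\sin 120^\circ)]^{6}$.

By De Moivre: z^n = r^n(cos(nθ) + i sin(nθ))
= 7^6(cos(6*120°) + i sin(6*120°))
= 117649(cos 0° + i sin 0°)
= 117649


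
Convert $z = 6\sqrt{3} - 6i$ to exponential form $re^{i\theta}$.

r = |z| = sqrt((6*sqrt(3))^2 + (-6)^2) = sqrt(108 + 36) = sqrt(144) = 12
θ = arctan(b/a) = arctan(-6/10.3923) (quadrant-adjusted) = -30° = -π/6
z = 12e^(-i*π/6)


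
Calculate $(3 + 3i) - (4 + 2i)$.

(3 - 4) + (3 - 2)i = -1 + i


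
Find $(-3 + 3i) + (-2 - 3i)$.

(-3 + (-2)) + (3 + (-3))i = -5


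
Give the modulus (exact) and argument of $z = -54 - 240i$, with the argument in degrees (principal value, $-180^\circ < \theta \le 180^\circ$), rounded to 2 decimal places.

|z| = sqrt((-54)^2 + (-240)^2) = 246
arg(z) = arctan(b/a) = arctan(-240/-54) (quadrant-adjusted) = -102.68°


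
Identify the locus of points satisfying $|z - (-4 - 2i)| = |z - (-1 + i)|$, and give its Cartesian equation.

|z - z1| = |z - z2| means z is equidistant from z1 and z2,
i.e. the perpendicular bisector of the segment from (-4, -2) to (-1, 1) (midpoint (-5/2, -1/2)).
With z = x + yi, square both sides:
(x - (-4))^2 + (y - (-2))^2 = (x - (-1))^2 + (y - 1)^2
The x^2 and y^2 terms cancel: 6x + 6y = 2 - 20 = -18
Simplify: x + y = -3
Locus: Perpendicular bisector of the segment from (-4, -2) to (-1, 1): the line x + y = -3


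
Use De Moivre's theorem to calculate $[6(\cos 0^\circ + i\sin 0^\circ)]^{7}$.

By De Moivre: z^n = r^n(cos(nθ) + i sin(nθ))
= 6^7(cos(7*0°) + i sin(7*0°))
= 279936(cos 0° + i sin 0°)
= 279936


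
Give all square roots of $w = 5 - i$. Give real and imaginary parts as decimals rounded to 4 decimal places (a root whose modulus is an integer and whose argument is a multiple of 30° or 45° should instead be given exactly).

|w| = sqrt(26) ≈ 5.099020, arg(w) ≈ 348.690068°
Root modulus = sqrt(26)^(1/2) ≈ 2.258101
Root arguments: θ_k = (arg(w) + 360°k)/2 for k = 0, 1, ..., 1
Compute each root as (root modulus)(cos θ_k + i sin θ_k) using full-precision intermediates, then round to 4 decimal places.
Roots: -2.2471 + 0.2225i, 2.2471 - 0.2225i


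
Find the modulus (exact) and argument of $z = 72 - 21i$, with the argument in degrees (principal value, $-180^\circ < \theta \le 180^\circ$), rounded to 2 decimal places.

|z| = sqrt(72^2 + (-21)^2) = 75
arg(z) = arctan(b/a) = arctan(-21/72) (quadrant-adjusted) = -16.26°


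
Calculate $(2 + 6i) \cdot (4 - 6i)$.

(a1*a2 - b1*b2) + (a1*b2 + b1*a2)i
= (8 - (-36)) + (-12 + 24)i
= 44 + 12i


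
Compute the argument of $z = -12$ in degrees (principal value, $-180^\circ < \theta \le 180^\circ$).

b = 0 and a < 0, so z lies on the negative real axis: θ = 180°


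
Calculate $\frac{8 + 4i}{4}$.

Divisor is real, so divide each part by 4:
= 2 + i


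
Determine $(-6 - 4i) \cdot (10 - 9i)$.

(a1*a2 - b1*b2) + (a1*b2 + b1*a2)i
= (-60 - 36) + (54 + (-40))i
= -96 + 14i


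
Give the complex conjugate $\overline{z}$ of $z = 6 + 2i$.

If z = a + bi, then conjugate(z) = a - bi
conjugate(6 + 2i) = 6 - 2i


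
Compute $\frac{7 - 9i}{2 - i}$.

Multiply numerator and denominator by conjugate (2 + i):
= (7 - 9i)(2 + i) / (2^2 + (-1)^2)
= (23 - 11i) / 5
= 23/5 - (11/5)i


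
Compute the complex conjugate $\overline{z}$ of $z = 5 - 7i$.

If z = a + bi, then conjugate(z) = a - bi
conjugate(5 - 7i) = 5 + 7i


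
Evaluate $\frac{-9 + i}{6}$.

Divisor is real, so divide each part by 6:
= -3/2 + (1/6)i


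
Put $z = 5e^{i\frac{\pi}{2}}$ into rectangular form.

a = r cos θ = 5 * 0 = 0
b = r sin θ = 5 * 1 = 5
z = 5i


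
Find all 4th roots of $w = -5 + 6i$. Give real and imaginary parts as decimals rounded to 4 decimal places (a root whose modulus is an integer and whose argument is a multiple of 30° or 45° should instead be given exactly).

|w| = sqrt(61) ≈ 7.810250, arg(w) ≈ 129.805571°
Root modulus = sqrt(61)^(1/4) ≈ 1.671730
Root arguments: θ_k = (arg(w) + 360°k)/4 for k = 0, 1, ..., 3
Compute each root as (root modulus)(cos θ_k + i sin θ_k) using full-precision intermediates, then round to 4 decimal places.
Roots: 1.4107 + 0.8970i, -0.8970 + 1.4107i, -1.4107 - 0.8970i, 0.8970 - 1.4107i


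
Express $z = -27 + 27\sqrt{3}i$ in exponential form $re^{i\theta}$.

r = |z| = sqrt((-27)^2 + (27*sqrt(3))^2) = sqrt(729 + 2187) = sqrt(2916) = 54
θ = arctan(b/a) = arctan(46.7654/-27) (quadrant-adjusted) = 120° = 2π/3
z = 54e^(i*2π/3)


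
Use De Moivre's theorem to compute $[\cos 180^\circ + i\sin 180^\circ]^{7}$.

By De Moivre: z^n = r^n(cos(nθ) + i sin(nθ))
= 1^7(cos(7*180°) + i sin(7*180°))
= 1(cos 180° + i sin 180°)
= -1


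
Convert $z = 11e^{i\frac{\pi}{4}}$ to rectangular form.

a = r cos θ = 11 * sqrt(2)/2 = 11*sqrt(2)/2
b = r sin θ = 11 * sqrt(2)/2 = 11*sqrt(2)/2
z = 11*sqrt(2)/2 + (11*sqrt(2)/2)i


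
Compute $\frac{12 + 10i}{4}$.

Divisor is real, so divide each part by 4:
= 3 + (5/2)i


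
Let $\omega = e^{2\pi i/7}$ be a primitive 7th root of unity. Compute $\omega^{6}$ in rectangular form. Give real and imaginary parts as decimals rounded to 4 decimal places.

ω^6 = e^(2πi·6/7) = e^(i·12π/7)
= cos(12π/7) + i sin(12π/7)
= 0.6235 - 0.7818i


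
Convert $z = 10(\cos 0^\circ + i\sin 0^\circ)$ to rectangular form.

a = r cos θ = 10 * 1 = 10
b = r sin θ = 10 * 0 = 0
z = 10


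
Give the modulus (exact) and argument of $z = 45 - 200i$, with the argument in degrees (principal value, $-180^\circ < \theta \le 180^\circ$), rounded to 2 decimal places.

|z| = sqrt(45^2 + (-200)^2) = 205
arg(z) = arctan(b/a) = arctan(-200/45) (quadrant-adjusted) = -77.32°


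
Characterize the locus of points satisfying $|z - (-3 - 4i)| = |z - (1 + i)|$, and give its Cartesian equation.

|z - z1| = |z - z2| means z is equidistant from z1 and z2,
i.e. the perpendicular bisector of the segment from (-3, -4) to (1, 1) (midpoint (-1, -3/2)).
With z = x + yi, square both sides:
(x - (-3))^2 + (y - (-4))^2 = (x - 1)^2 + (y - 1)^2
The x^2 and y^2 terms cancel: 8x + 10y = 2 - 25 = -23
Simplify: 8x + 10y = -23
Locus: Perpendicular bisector of the segment from (-3, -4) to (1, 1): the line 8x + 10y = -23


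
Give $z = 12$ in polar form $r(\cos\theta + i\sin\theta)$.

r = |z| = sqrt(a^2 + b^2) = sqrt((12)^2 + (0)^2) = sqrt(144 + 0) = sqrt(144) = 12
b = 0 and a > 0, so z lies on the positive real axis: θ = 0°
z = 12(cos 0° + i sin 0°)


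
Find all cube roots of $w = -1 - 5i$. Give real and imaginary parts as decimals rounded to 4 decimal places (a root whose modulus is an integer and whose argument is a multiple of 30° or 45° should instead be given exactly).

|w| = sqrt(26) ≈ 5.099020, arg(w) ≈ 258.690068°
Root modulus = sqrt(26)^(1/3) ≈ 1.721190
Root arguments: θ_k = (arg(w) + 360°k)/3 for k = 0, 1, ..., 2
Compute each root as (root modulus)(cos θ_k + i sin θ_k) using full-precision intermediates, then round to 4 decimal places.
Roots: 0.1132 + 1.7175i, -1.5440 - 0.7607i, 1.4308 - 0.9567i


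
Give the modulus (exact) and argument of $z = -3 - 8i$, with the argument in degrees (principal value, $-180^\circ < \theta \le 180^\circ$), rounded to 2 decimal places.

|z| = sqrt((-3)^2 + (-8)^2) = sqrt(73)
arg(z) = arctan(b/a) = arctan(-8/-3) (quadrant-adjusted) = -110.56°


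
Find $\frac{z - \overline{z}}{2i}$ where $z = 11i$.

z - conjugate(z) = 2bi
(z - conjugate(z))/(2i) = 2bi/(2i) = b = 11


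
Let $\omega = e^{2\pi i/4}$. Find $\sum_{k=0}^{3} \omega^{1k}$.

Let ζ = ω^1 = e^(2πi·1/4). Since 4 ∤ 1, ζ ≠ 1.
Sum = Σ_{k=0}^{3} ζ^k = (ζ^4 - 1)/(ζ - 1) = (ω^{1·4} - 1)/(ζ - 1) = (1 - 1)/(ζ - 1) = 0


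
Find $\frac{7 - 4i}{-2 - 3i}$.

Multiply numerator and denominator by conjugate (-2 + 3i):
= (7 - 4i)(-2 + 3i) / ((-2)^2 + (-3)^2)
= (-2 + 29i) / 13
= -2/13 + (29/13)i


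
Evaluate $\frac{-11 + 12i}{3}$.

Divisor is real, so divide each part by 3:
= -11/3 + 4i


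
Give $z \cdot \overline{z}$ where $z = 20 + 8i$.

z * conjugate(z) = |z|^2 = a^2 + b^2
= 20^2 + 8^2 = 464


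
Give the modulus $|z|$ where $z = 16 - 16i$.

|z| = sqrt(a^2 + b^2) = sqrt(16^2 + (-16)^2) = sqrt(512) = sqrt(512)


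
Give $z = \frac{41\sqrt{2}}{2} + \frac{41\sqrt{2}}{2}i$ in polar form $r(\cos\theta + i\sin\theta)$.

r = |z| = sqrt(a^2 + b^2) = sqrt((41*sqrt(2)/2)^2 + (41*sqrt(2)/2)^2) = sqrt(1681/2 + 1681/2) = sqrt(1681) = 41
θ = arctan(b/a) = arctan(28.9914/28.9914) (quadrant-adjusted) = 45°
z = 41(cos 45° + i sin 45°)


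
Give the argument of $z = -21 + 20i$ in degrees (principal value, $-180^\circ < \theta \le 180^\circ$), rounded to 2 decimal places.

θ = arctan(b/a) = arctan(20/-21) (quadrant-adjusted) = 136.40°


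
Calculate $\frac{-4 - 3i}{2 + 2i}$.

Multiply numerator and denominator by conjugate (2 - 2i):
= (-4 - 3i)(2 - 2i) / (2^2 + 2^2)
= (-14 + 2i) / 8
Divide through by 2: (-7 + i) / 4
= -7/4 + (1/4)i


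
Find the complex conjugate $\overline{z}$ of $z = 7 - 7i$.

If z = a + bi, then conjugate(z) = a - bi
conjugate(7 - 7i) = 7 + 7i


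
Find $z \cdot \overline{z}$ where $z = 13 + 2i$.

z * conjugate(z) = |z|^2 = a^2 + b^2
= 13^2 + 2^2 = 173


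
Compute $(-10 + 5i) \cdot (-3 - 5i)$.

(a1*a2 - b1*b2) + (a1*b2 + b1*a2)i
= (30 - (-25)) + (50 + (-15))i
= 55 + 35i


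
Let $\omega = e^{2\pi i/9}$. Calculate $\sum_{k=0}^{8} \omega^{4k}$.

Let ζ = ω^4 = e^(2πi·4/9). Since 9 ∤ 4, ζ ≠ 1.
Sum = Σ_{k=0}^{8} ζ^k = (ζ^9 - 1)/(ζ - 1) = (ω^{4·9} - 1)/(ζ - 1) = (1 - 1)/(ζ - 1) = 0


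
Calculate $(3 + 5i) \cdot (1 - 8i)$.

(a1*a2 - b1*b2) + (a1*b2 + b1*a2)i
= (3 - (-40)) + (-24 + 5)i
= 43 - 19i


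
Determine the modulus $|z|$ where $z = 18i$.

|z| = sqrt(a^2 + b^2) = sqrt(0^2 + 18^2) = sqrt(324) = 18


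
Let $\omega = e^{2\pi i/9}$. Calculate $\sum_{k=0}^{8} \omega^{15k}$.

Let ζ = ω^15 = e^(2πi·15/9). Since 9 ∤ 15, ζ ≠ 1.
Sum = Σ_{k=0}^{8} ζ^k = (ζ^9 - 1)/(ζ - 1) = (ω^{15·9} - 1)/(ζ - 1) = (1 - 1)/(ζ - 1) = 0


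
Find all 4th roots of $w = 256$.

|w| = 256, arg(w) = 0°
Root modulus = 256^(1/4) = 4
Root arguments: θ_k = (0° + 360°k)/4 for k = 0, 1, ..., 3
Roots: 4, 4i, -4, -4i


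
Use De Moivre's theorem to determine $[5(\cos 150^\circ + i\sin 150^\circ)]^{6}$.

By De Moivre: z^n = r^n(cos(nθ) + i sin(nθ))
= 5^6(cos(6*150°) + i sin(6*150°))
= 15625(cos 180° + i sin 180°)
= -15625


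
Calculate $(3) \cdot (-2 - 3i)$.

(a1*a2 - b1*b2) + (a1*b2 + b1*a2)i
= (-6 - 0) + (-9 + 0)i
= -6 - 9i


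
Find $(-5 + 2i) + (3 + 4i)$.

(-5 + 3) + (2 + 4)i = -2 + 6i


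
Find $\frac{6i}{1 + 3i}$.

Multiply numerator and denominator by conjugate (1 - 3i):
= (6i)(1 - 3i) / (1^2 + 3^2)
= (18 + 6i) / 10
Divide through by 2: (9 + 3i) / 5
= 9/5 + (3/5)i


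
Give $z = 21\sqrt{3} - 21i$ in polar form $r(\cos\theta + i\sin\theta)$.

r = |z| = sqrt(a^2 + b^2) = sqrt((21*sqrt(3))^2 + (-21)^2) = sqrt(1323 + 441) = sqrt(1764) = 42
θ = arctan(b/a) = arctan(-21/36.3731) (quadrant-adjusted) = 330°
z = 42(cos 330° + i sin 330°)


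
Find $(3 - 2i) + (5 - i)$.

(3 + 5) + (-2 + (-1))i = 8 - 3i


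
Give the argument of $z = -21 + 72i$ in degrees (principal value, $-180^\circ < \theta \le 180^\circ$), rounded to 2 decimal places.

θ = arctan(b/a) = arctan(72/-21) (quadrant-adjusted) = 106.26°


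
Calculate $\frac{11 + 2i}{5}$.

Divisor is real, so divide each part by 5:
= 11/5 + (2/5)i


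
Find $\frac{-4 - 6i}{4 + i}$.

Multiply numerator and denominator by conjugate (4 - i):
= (-4 - 6i)(4 - i) / (4^2 + 1^2)
= (-22 - 20i) / 17
= -22/17 - (20/17)i


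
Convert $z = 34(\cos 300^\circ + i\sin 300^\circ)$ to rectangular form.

a = r cos θ = 34 * 1/2 = 17
b = r sin θ = 34 * -sqrt(3)/2 = -17*sqrt(3)
z = 17 - 17*sqrt(3)i


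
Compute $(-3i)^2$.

(a + bi)^2 = a^2 - b^2 + 2abi
= 0^2 - (-3)^2 + 2*0*(-3)i
= -9


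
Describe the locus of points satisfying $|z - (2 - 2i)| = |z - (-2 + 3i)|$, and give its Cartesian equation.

|z - z1| = |z - z2| means z is equidistant from z1 and z2,
i.e. the perpendicular bisector of the segment from (2, -2) to (-2, 3) (midpoint (0, 1/2)).
With z = x + yi, square both sides:
(x - 2)^2 + (y - (-2))^2 = (x - (-2))^2 + (y - 3)^2
The x^2 and y^2 terms cancel: -8x + 10y = 13 - 8 = 5
Simplify: 8x - 10y = -5
Locus: Perpendicular bisector of the segment from (2, -2) to (-2, 3): the line 8x - 10y = -5


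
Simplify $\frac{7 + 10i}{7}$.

Divisor is real, so divide each part by 7:
= 1 + (10/7)i


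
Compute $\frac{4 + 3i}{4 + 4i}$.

Multiply numerator and denominator by conjugate (4 - 4i):
= (4 + 3i)(4 - 4i) / (4^2 + 4^2)
= (28 - 4i) / 32
Divide through by 4: (7 - i) / 8
= 7/8 - (1/8)i
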